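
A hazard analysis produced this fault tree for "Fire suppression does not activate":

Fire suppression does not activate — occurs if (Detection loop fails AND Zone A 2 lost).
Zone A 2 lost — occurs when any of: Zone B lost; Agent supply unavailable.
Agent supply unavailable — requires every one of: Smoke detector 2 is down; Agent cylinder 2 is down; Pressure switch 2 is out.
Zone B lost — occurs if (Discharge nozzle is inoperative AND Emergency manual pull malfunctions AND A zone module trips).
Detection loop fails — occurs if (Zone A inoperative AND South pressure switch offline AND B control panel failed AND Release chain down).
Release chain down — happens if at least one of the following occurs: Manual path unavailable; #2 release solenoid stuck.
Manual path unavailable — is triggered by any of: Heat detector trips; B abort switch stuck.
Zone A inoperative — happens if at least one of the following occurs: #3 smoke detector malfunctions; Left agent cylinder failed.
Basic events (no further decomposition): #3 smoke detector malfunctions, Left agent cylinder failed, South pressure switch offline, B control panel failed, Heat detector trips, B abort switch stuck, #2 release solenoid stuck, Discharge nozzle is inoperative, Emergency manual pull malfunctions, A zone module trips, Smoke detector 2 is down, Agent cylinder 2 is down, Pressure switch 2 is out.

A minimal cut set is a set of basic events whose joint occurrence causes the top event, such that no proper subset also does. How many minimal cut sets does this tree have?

12

Zone A inoperative [OR]: union of children's cut sets → 2 cut set(s).
Manual path unavailable [OR]: union of children's cut sets → 2 cut set(s).
Release chain down [OR]: union of children's cut sets → 3 cut set(s).
Detection loop fails [AND]: one cut set from each child combined → 2 × 1 × 1 × 3 = 6 cut set(s).
Zone B lost [AND]: one cut set from each child combined → 1 × 1 × 1 = 1 cut set(s).
Agent supply unavailable [AND]: one cut set from each child combined → 1 × 1 × 1 = 1 cut set(s).
Zone A 2 lost [OR]: union of children's cut sets → 2 cut set(s).
Fire suppression does not activate [AND]: one cut set from each child combined → 6 × 2 = 12 cut set(s).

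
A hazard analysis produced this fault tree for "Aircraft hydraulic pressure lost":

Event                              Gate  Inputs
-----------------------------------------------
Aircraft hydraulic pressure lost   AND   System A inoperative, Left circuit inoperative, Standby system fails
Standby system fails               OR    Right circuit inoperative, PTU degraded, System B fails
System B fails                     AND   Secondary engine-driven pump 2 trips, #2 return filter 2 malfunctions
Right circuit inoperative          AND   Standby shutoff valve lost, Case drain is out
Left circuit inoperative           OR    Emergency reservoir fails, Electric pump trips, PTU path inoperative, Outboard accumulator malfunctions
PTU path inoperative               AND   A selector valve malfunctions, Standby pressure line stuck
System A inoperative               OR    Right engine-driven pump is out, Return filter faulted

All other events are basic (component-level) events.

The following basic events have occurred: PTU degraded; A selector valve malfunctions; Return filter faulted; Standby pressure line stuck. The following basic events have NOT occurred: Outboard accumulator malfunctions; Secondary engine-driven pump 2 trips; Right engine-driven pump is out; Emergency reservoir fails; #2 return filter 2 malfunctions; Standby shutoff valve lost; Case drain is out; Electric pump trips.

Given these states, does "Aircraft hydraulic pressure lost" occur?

System A inoperative [OR]: Right engine-driven pump is out=not, Return filter faulted=occurs → at least one input occurs → occurs.
PTU path inoperative [AND]: A selector valve malfunctions=occurs, Standby pressure line stuck=occurs → all inputs occur → occurs.
Left circuit inoperative [OR]: Emergency reservoir fails=not, Electric pump trips=not, PTU path inoperative=occurs, Outboard accumulator malfunctions=not → at least one input occurs → occurs.
Right circuit inoperative [AND]: Standby shutoff valve lost=not, Case drain is out=not → not all inputs occur → does not occur.
System B fails [AND]: Secondary engine-driven pump 2 trips=not, #2 return filter 2 malfunctions=not → not all inputs occur → does not occur.
Standby system fails [OR]: Right circuit inoperative=not, PTU degraded=occurs, System B fails=not → at least one input occurs → occurs.
Aircraft hydraulic pressure lost [AND]: System A inoperative=occurs, Left circuit inoperative=occurs, Standby system fails=occurs → all inputs occur → occurs.

Yes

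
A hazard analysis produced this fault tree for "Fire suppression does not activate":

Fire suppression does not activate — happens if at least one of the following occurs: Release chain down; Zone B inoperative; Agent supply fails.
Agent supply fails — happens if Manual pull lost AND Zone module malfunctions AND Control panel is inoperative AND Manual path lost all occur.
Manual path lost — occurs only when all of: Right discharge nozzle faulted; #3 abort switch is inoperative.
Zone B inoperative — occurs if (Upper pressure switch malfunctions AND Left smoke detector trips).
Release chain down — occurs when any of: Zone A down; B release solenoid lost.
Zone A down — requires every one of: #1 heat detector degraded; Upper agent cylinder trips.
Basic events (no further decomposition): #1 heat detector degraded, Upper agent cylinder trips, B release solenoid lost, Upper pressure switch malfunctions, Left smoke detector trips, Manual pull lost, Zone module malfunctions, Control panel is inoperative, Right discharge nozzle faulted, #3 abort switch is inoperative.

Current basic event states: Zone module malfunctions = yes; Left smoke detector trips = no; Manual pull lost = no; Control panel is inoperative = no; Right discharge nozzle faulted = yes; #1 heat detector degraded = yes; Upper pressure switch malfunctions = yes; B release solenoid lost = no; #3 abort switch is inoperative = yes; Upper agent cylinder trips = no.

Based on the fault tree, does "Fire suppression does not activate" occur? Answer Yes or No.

Zone A down [AND]: #1 heat detector degraded=occurs, Upper agent cylinder trips=not → not all inputs occur → does not occur.
Release chain down [OR]: Zone A down=not, B release solenoid lost=not → no input occurs → does not occur.
Zone B inoperative [AND]: Upper pressure switch malfunctions=occurs, Left smoke detector trips=not → not all inputs occur → does not occur.
Manual path lost [AND]: Right discharge nozzle faulted=occurs, #3 abort switch is inoperative=occurs → all inputs occur → occurs.
Agent supply fails [AND]: Manual pull lost=not, Zone module malfunctions=occurs, Control panel is inoperative=not, Manual path lost=occurs → not all inputs occur → does not occur.
Fire suppression does not activate [OR]: Release chain down=not, Zone B inoperative=not, Agent supply fails=not → no input occurs → does not occur.

No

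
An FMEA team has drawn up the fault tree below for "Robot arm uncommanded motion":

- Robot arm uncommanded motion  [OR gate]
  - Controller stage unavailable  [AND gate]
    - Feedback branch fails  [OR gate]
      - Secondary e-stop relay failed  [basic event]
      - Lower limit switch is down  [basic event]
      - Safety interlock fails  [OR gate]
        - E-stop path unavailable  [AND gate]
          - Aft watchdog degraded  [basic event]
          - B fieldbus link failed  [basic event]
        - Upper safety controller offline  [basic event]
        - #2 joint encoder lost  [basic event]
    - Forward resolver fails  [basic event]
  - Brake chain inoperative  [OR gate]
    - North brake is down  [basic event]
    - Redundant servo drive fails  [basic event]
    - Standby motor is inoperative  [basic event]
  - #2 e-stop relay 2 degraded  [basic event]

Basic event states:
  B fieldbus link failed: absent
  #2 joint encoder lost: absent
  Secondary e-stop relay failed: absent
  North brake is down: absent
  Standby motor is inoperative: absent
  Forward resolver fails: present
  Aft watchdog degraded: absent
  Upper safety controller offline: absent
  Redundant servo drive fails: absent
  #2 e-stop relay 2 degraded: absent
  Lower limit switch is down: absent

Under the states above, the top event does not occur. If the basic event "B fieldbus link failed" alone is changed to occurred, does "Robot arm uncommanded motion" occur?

Counterfactual: set "B fieldbus link failed" to occurred.
E-stop path unavailable [AND]: Aft watchdog degraded=not, B fieldbus link failed=occurs → not all inputs occur → does not occur.
Safety interlock fails [OR]: E-stop path unavailable=not, Upper safety controller offline=not, #2 joint encoder lost=not → no input occurs → does not occur.
Feedback branch fails [OR]: Secondary e-stop relay failed=not, Lower limit switch is down=not, Safety interlock fails=not → no input occurs → does not occur.
Controller stage unavailable [AND]: Feedback branch fails=not, Forward resolver fails=occurs → not all inputs occur → does not occur.
Brake chain inoperative [OR]: North brake is down=not, Redundant servo drive fails=not, Standby motor is inoperative=not → no input occurs → does not occur.
Robot arm uncommanded motion [OR]: Controller stage unavailable=not, Brake chain inoperative=not, #2 e-stop relay 2 degraded=not → no input occurs → does not occur.

No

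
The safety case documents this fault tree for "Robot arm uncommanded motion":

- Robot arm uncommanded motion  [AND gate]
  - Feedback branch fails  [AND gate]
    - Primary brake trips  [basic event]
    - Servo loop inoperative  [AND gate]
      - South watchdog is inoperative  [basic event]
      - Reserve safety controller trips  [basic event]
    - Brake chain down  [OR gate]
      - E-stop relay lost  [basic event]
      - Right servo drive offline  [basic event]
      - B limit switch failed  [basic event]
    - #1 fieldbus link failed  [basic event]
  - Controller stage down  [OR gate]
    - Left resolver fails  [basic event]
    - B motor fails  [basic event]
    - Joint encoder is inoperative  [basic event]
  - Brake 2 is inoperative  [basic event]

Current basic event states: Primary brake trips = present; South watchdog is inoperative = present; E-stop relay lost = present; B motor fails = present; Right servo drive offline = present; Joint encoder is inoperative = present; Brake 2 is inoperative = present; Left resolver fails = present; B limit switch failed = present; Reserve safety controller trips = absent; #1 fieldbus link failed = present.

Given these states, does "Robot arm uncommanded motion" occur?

No

Servo loop inoperative [AND]: South watchdog is inoperative=occurs, Reserve safety controller trips=not → not all inputs occur → does not occur.
Brake chain down [OR]: E-stop relay lost=occurs, Right servo drive offline=occurs, B limit switch failed=occurs → at least one input occurs → occurs.
Feedback branch fails [AND]: Primary brake trips=occurs, Servo loop inoperative=not, Brake chain down=occurs, #1 fieldbus link failed=occurs → not all inputs occur → does not occur.
Controller stage down [OR]: Left resolver fails=occurs, B motor fails=occurs, Joint encoder is inoperative=occurs → at least one input occurs → occurs.
Robot arm uncommanded motion [AND]: Feedback branch fails=not, Controller stage down=occurs, Brake 2 is inoperative=occurs → not all inputs occur → does not occur.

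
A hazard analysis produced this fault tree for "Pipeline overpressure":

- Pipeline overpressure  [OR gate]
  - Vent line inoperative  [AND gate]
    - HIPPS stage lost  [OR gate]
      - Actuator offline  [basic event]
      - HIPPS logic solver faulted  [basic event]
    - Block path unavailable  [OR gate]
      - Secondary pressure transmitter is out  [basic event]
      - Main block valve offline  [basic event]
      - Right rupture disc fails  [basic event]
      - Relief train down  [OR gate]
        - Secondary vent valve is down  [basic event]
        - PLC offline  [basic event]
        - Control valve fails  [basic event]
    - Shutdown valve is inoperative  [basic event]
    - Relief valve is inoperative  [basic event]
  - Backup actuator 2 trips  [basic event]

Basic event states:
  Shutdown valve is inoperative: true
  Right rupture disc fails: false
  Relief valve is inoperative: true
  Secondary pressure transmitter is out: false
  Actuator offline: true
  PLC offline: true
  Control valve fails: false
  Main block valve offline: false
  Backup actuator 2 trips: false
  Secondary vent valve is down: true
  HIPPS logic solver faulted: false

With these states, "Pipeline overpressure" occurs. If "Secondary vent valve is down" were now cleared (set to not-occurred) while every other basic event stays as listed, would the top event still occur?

Counterfactual: set "Secondary vent valve is down" to not occurred.
HIPPS stage lost [OR]: Actuator offline=occurs, HIPPS logic solver faulted=not → at least one input occurs → occurs.
Relief train down [OR]: Secondary vent valve is down=not, PLC offline=occurs, Control valve fails=not → at least one input occurs → occurs.
Block path unavailable [OR]: Secondary pressure transmitter is out=not, Main block valve offline=not, Right rupture disc fails=not, Relief train down=occurs → at least one input occurs → occurs.
Vent line inoperative [AND]: HIPPS stage lost=occurs, Block path unavailable=occurs, Shutdown valve is inoperative=occurs, Relief valve is inoperative=occurs → all inputs occur → occurs.
Pipeline overpressure [OR]: Vent line inoperative=occurs, Backup actuator 2 trips=not → at least one input occurs → occurs.

Yes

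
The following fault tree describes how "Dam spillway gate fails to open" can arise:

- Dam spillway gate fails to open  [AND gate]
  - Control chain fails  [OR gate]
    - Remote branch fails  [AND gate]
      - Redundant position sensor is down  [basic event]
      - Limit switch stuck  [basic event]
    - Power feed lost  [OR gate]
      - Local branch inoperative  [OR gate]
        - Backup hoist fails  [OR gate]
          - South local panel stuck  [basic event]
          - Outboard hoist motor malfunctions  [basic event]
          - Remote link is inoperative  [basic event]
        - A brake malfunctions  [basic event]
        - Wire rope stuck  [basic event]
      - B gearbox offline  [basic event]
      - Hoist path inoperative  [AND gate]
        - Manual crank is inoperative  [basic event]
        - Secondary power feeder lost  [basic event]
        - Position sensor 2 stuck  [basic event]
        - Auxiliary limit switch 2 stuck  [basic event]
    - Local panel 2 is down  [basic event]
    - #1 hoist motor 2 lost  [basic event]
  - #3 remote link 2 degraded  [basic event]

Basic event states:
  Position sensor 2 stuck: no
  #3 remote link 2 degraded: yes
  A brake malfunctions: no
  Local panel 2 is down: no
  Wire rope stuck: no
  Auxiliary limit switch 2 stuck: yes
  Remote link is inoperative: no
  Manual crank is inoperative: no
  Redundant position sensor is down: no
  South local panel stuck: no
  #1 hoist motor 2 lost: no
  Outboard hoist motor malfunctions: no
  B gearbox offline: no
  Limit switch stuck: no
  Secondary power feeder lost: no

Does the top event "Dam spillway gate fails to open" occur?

No

Remote branch fails [AND]: Redundant position sensor is down=not, Limit switch stuck=not → not all inputs occur → does not occur.
Backup hoist fails [OR]: South local panel stuck=not, Outboard hoist motor malfunctions=not, Remote link is inoperative=not → no input occurs → does not occur.
Local branch inoperative [OR]: Backup hoist fails=not, A brake malfunctions=not, Wire rope stuck=not → no input occurs → does not occur.
Hoist path inoperative [AND]: Manual crank is inoperative=not, Secondary power feeder lost=not, Position sensor 2 stuck=not, Auxiliary limit switch 2 stuck=occurs → not all inputs occur → does not occur.
Power feed lost [OR]: Local branch inoperative=not, B gearbox offline=not, Hoist path inoperative=not → no input occurs → does not occur.
Control chain fails [OR]: Remote branch fails=not, Power feed lost=not, Local panel 2 is down=not, #1 hoist motor 2 lost=not → no input occurs → does not occur.
Dam spillway gate fails to open [AND]: Control chain fails=not, #3 remote link 2 degraded=occurs → not all inputs occur → does not occur.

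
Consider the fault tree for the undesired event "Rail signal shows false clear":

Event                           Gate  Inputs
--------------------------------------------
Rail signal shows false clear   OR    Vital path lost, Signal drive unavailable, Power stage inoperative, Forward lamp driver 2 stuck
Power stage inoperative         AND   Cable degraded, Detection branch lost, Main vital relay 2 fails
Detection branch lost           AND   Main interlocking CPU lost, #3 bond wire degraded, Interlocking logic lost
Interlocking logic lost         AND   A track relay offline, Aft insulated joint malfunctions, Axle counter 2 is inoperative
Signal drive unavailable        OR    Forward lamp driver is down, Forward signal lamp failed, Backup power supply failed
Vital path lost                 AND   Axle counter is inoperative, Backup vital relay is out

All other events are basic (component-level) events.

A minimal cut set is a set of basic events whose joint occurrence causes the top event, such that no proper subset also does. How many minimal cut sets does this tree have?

6

Vital path lost [AND]: one cut set from each child combined → 1 × 1 = 1 cut set(s).
Signal drive unavailable [OR]: union of children's cut sets → 3 cut set(s).
Interlocking logic lost [AND]: one cut set from each child combined → 1 × 1 × 1 = 1 cut set(s).
Detection branch lost [AND]: one cut set from each child combined → 1 × 1 × 1 = 1 cut set(s).
Power stage inoperative [AND]: one cut set from each child combined → 1 × 1 × 1 = 1 cut set(s).
Rail signal shows false clear [OR]: union of children's cut sets → 6 cut set(s).
Minimal cut sets: {Axle counter is inoperative, Backup vital relay is out}; {Forward lamp driver is down}; {Forward signal lamp failed}; {Backup power supply failed}; {#3 bond wire degraded, A track relay offline, Aft insulated joint malfunctions, Axle counter 2 is inoperative, Cable degraded, Main interlocking CPU lost, Main vital relay 2 fails}; {Forward lamp driver 2 stuck}.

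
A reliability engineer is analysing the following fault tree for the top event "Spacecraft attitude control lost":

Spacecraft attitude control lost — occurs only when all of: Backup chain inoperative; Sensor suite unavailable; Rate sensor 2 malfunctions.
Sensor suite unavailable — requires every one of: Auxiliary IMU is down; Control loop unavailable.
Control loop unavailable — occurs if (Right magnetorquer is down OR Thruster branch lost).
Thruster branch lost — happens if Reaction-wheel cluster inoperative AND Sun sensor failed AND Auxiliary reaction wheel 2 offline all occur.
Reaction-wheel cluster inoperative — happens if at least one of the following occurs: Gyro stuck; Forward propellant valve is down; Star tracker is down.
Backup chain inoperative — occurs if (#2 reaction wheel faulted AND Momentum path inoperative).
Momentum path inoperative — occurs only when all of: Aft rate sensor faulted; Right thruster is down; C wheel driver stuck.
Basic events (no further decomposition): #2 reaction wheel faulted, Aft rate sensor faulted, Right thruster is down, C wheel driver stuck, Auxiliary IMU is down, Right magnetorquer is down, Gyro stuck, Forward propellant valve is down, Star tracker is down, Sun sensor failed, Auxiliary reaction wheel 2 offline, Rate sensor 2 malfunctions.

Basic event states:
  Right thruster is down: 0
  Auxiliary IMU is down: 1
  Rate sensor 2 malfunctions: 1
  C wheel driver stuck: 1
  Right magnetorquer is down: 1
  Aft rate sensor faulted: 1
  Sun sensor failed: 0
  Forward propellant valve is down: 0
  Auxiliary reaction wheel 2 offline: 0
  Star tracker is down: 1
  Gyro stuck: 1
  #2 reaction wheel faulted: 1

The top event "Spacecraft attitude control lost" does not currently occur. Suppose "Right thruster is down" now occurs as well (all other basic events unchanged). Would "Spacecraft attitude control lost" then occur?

Yes

Counterfactual: set "Right thruster is down" to occurred.
Momentum path inoperative [AND]: Aft rate sensor faulted=occurs, Right thruster is down=occurs, C wheel driver stuck=occurs → all inputs occur → occurs.
Backup chain inoperative [AND]: #2 reaction wheel faulted=occurs, Momentum path inoperative=occurs → all inputs occur → occurs.
Reaction-wheel cluster inoperative [OR]: Gyro stuck=occurs, Forward propellant valve is down=not, Star tracker is down=occurs → at least one input occurs → occurs.
Thruster branch lost [AND]: Reaction-wheel cluster inoperative=occurs, Sun sensor failed=not, Auxiliary reaction wheel 2 offline=not → not all inputs occur → does not occur.
Control loop unavailable [OR]: Right magnetorquer is down=occurs, Thruster branch lost=not → at least one input occurs → occurs.
Sensor suite unavailable [AND]: Auxiliary IMU is down=occurs, Control loop unavailable=occurs → all inputs occur → occurs.
Spacecraft attitude control lost [AND]: Backup chain inoperative=occurs, Sensor suite unavailable=occurs, Rate sensor 2 malfunctions=occurs → all inputs occur → occurs.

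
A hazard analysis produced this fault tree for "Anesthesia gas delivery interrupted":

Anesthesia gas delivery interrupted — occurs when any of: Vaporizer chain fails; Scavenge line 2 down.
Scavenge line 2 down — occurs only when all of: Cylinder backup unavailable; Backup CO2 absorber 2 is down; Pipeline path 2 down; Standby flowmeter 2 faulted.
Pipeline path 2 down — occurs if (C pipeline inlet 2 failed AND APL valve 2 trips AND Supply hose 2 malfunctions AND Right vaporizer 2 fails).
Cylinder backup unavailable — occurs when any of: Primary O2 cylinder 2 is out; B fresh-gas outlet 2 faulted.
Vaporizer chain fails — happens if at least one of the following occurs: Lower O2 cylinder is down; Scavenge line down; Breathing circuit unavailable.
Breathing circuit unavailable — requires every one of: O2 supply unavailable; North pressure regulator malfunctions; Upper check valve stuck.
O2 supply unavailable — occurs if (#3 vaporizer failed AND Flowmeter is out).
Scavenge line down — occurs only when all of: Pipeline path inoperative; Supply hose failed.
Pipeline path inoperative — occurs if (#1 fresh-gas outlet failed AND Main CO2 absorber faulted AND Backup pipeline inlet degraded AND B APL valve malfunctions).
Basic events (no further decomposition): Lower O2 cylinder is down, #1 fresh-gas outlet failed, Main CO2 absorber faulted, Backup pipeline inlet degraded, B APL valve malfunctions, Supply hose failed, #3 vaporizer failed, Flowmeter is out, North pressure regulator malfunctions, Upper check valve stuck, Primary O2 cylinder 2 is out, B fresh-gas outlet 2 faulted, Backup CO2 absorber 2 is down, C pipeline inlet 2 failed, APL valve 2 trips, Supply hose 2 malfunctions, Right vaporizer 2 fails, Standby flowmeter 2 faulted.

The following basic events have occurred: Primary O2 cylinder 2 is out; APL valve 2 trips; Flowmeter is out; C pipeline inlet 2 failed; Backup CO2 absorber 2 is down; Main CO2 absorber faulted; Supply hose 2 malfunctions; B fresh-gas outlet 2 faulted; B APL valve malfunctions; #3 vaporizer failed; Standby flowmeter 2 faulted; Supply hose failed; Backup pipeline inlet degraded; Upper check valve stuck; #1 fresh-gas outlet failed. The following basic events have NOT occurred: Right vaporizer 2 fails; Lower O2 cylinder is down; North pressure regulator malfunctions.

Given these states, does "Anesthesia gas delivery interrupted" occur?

Pipeline path inoperative [AND]: #1 fresh-gas outlet failed=occurs, Main CO2 absorber faulted=occurs, Backup pipeline inlet degraded=occurs, B APL valve malfunctions=occurs → all inputs occur → occurs.
Scavenge line down [AND]: Pipeline path inoperative=occurs, Supply hose failed=occurs → all inputs occur → occurs.
O2 supply unavailable [AND]: #3 vaporizer failed=occurs, Flowmeter is out=occurs → all inputs occur → occurs.
Breathing circuit unavailable [AND]: O2 supply unavailable=occurs, North pressure regulator malfunctions=not, Upper check valve stuck=occurs → not all inputs occur → does not occur.
Vaporizer chain fails [OR]: Lower O2 cylinder is down=not, Scavenge line down=occurs, Breathing circuit unavailable=not → at least one input occurs → occurs.
Cylinder backup unavailable [OR]: Primary O2 cylinder 2 is out=occurs, B fresh-gas outlet 2 faulted=occurs → at least one input occurs → occurs.
Pipeline path 2 down [AND]: C pipeline inlet 2 failed=occurs, APL valve 2 trips=occurs, Supply hose 2 malfunctions=occurs, Right vaporizer 2 fails=not → not all inputs occur → does not occur.
Scavenge line 2 down [AND]: Cylinder backup unavailable=occurs, Backup CO2 absorber 2 is down=occurs, Pipeline path 2 down=not, Standby flowmeter 2 faulted=occurs → not all inputs occur → does not occur.
Anesthesia gas delivery interrupted [OR]: Vaporizer chain fails=occurs, Scavenge line 2 down=not → at least one input occurs → occurs.

Yes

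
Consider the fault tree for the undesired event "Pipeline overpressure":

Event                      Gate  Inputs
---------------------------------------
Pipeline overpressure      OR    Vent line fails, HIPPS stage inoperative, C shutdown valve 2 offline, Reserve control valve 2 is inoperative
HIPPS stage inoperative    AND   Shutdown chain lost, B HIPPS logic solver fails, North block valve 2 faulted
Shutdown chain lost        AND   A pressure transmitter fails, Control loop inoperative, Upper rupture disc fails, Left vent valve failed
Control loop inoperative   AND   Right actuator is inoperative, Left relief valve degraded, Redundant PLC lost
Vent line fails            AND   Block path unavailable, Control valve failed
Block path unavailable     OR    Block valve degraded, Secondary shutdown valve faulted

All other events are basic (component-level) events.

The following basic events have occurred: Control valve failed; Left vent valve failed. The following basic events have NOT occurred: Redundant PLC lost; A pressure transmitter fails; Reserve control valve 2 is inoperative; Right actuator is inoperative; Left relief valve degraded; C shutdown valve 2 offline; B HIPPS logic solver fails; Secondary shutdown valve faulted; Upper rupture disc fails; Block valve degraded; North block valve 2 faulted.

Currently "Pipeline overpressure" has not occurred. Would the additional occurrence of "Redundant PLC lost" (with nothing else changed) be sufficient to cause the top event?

Counterfactual: set "Redundant PLC lost" to occurred.
Block path unavailable [OR]: Block valve degraded=not, Secondary shutdown valve faulted=not → no input occurs → does not occur.
Vent line fails [AND]: Block path unavailable=not, Control valve failed=occurs → not all inputs occur → does not occur.
Control loop inoperative [AND]: Right actuator is inoperative=not, Left relief valve degraded=not, Redundant PLC lost=occurs → not all inputs occur → does not occur.
Shutdown chain lost [AND]: A pressure transmitter fails=not, Control loop inoperative=not, Upper rupture disc fails=not, Left vent valve failed=occurs → not all inputs occur → does not occur.
HIPPS stage inoperative [AND]: Shutdown chain lost=not, B HIPPS logic solver fails=not, North block valve 2 faulted=not → not all inputs occur → does not occur.
Pipeline overpressure [OR]: Vent line fails=not, HIPPS stage inoperative=not, C shutdown valve 2 offline=not, Reserve control valve 2 is inoperative=not → no input occurs → does not occur.

No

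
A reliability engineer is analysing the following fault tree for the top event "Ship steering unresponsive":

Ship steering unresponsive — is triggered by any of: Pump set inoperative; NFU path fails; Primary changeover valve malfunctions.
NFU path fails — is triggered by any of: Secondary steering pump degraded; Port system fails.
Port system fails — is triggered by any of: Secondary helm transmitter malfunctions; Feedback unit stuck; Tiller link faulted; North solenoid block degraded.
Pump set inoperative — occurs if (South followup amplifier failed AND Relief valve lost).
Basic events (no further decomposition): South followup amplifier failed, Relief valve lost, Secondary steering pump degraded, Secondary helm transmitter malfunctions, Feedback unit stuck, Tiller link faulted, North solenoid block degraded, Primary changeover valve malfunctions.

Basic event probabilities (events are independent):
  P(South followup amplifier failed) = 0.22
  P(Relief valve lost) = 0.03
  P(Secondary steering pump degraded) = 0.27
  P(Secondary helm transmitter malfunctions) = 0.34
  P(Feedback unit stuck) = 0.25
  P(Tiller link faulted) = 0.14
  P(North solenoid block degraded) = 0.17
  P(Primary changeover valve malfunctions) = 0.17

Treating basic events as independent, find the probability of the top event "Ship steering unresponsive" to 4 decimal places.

P(Pump set inoperative) [AND] = 0.22 × 0.03 = 0.006600
P(Port system fails) [OR] = 1 − (1−0.34) × (1−0.25) × (1−0.14) × (1−0.17) = 0.646669
P(NFU path fails) [OR] = 1 − (1−0.27) × (1−0.646669) = 0.742068
P(Ship steering unresponsive) [OR] = 1 − (1−0.006600) × (1−0.742068) × (1−0.17) = 0.787329
Rounded to 4 decimal places: P(Ship steering unresponsive) ≈ 0.7873.

0.7873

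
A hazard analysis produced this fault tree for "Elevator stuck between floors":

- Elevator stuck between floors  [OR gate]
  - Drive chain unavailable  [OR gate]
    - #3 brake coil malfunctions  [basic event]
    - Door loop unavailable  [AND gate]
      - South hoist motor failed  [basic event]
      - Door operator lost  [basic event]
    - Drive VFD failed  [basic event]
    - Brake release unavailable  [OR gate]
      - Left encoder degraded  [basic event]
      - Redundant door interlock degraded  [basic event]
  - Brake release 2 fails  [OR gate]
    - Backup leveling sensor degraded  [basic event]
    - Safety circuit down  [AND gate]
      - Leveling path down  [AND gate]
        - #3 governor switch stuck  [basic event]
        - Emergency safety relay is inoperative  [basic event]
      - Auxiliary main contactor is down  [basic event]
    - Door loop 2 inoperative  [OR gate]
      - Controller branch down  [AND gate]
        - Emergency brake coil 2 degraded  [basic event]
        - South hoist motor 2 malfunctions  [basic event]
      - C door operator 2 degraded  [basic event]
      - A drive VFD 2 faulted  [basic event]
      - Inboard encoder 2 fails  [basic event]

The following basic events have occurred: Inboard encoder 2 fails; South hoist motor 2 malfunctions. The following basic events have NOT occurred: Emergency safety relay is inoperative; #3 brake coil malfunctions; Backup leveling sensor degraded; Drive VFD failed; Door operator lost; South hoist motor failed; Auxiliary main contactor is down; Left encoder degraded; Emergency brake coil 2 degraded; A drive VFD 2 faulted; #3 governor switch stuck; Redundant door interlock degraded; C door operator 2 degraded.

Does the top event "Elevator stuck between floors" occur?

Door loop unavailable [AND]: South hoist motor failed=not, Door operator lost=not → not all inputs occur → does not occur.
Brake release unavailable [OR]: Left encoder degraded=not, Redundant door interlock degraded=not → no input occurs → does not occur.
Drive chain unavailable [OR]: #3 brake coil malfunctions=not, Door loop unavailable=not, Drive VFD failed=not, Brake release unavailable=not → no input occurs → does not occur.
Leveling path down [AND]: #3 governor switch stuck=not, Emergency safety relay is inoperative=not → not all inputs occur → does not occur.
Safety circuit down [AND]: Leveling path down=not, Auxiliary main contactor is down=not → not all inputs occur → does not occur.
Controller branch down [AND]: Emergency brake coil 2 degraded=not, South hoist motor 2 malfunctions=occurs → not all inputs occur → does not occur.
Door loop 2 inoperative [OR]: Controller branch down=not, C door operator 2 degraded=not, A drive VFD 2 faulted=not, Inboard encoder 2 fails=occurs → at least one input occurs → occurs.
Brake release 2 fails [OR]: Backup leveling sensor degraded=not, Safety circuit down=not, Door loop 2 inoperative=occurs → at least one input occurs → occurs.
Elevator stuck between floors [OR]: Drive chain unavailable=not, Brake release 2 fails=occurs → at least one input occurs → occurs.

Yes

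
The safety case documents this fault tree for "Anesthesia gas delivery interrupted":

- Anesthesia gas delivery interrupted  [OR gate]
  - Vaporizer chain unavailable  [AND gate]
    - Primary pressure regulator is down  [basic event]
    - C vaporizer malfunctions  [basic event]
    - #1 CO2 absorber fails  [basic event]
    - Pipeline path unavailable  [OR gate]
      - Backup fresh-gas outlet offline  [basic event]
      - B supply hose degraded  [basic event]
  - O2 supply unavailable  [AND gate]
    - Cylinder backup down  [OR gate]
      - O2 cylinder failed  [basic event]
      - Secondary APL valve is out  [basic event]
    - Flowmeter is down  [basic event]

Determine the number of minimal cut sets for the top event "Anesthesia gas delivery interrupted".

Pipeline path unavailable [OR]: union of children's cut sets → 2 cut set(s).
Vaporizer chain unavailable [AND]: one cut set from each child combined → 1 × 1 × 1 × 2 = 2 cut set(s).
Cylinder backup down [OR]: union of children's cut sets → 2 cut set(s).
O2 supply unavailable [AND]: one cut set from each child combined → 2 × 1 = 2 cut set(s).
Anesthesia gas delivery interrupted [OR]: union of children's cut sets → 4 cut set(s).
Minimal cut sets: {#1 CO2 absorber fails, Backup fresh-gas outlet offline, C vaporizer malfunctions, Primary pressure regulator is down}; {#1 CO2 absorber fails, B supply hose degraded, C vaporizer malfunctions, Primary pressure regulator is down}; {Flowmeter is down, O2 cylinder failed}; {Flowmeter is down, Secondary APL valve is out}.

4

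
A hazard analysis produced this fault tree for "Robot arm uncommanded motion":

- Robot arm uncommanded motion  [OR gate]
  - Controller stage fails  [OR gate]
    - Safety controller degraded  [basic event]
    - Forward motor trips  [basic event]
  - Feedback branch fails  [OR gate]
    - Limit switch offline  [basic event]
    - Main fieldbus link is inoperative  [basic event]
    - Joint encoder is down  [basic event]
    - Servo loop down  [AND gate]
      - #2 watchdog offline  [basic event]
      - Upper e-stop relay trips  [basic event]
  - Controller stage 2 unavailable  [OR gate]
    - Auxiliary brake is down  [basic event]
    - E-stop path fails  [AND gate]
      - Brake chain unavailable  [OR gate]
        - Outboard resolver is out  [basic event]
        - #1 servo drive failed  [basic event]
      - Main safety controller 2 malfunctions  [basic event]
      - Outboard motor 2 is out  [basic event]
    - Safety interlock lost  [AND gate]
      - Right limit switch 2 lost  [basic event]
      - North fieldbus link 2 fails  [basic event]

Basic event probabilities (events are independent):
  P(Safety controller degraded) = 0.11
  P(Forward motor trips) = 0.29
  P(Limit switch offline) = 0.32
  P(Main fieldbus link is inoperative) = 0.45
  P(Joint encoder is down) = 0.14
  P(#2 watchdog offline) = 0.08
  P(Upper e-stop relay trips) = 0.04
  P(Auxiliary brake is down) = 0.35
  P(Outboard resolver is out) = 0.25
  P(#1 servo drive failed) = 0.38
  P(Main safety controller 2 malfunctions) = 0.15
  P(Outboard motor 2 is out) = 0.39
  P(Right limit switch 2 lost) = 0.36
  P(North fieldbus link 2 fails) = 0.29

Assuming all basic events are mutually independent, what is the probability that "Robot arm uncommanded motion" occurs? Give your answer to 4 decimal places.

P(Controller stage fails) [OR] = 1 − (1−0.11) × (1−0.29) = 0.368100
P(Servo loop down) [AND] = 0.08 × 0.04 = 0.003200
P(Feedback branch fails) [OR] = 1 − (1−0.32) × (1−0.45) × (1−0.14) × (1−0.003200) = 0.679389
P(Brake chain unavailable) [OR] = 1 − (1−0.25) × (1−0.38) = 0.535000
P(E-stop path fails) [AND] = 0.535000 × 0.15 × 0.39 = 0.031298
P(Safety interlock lost) [AND] = 0.36 × 0.29 = 0.104400
P(Controller stage 2 unavailable) [OR] = 1 − (1−0.35) × (1−0.031298) × (1−0.104400) = 0.436080
P(Robot arm uncommanded motion) [OR] = 1 − (1−0.368100) × (1−0.679389) × (1−0.436080) = 0.885753
Rounded to 4 decimal places: P(Robot arm uncommanded motion) ≈ 0.8858.

0.8858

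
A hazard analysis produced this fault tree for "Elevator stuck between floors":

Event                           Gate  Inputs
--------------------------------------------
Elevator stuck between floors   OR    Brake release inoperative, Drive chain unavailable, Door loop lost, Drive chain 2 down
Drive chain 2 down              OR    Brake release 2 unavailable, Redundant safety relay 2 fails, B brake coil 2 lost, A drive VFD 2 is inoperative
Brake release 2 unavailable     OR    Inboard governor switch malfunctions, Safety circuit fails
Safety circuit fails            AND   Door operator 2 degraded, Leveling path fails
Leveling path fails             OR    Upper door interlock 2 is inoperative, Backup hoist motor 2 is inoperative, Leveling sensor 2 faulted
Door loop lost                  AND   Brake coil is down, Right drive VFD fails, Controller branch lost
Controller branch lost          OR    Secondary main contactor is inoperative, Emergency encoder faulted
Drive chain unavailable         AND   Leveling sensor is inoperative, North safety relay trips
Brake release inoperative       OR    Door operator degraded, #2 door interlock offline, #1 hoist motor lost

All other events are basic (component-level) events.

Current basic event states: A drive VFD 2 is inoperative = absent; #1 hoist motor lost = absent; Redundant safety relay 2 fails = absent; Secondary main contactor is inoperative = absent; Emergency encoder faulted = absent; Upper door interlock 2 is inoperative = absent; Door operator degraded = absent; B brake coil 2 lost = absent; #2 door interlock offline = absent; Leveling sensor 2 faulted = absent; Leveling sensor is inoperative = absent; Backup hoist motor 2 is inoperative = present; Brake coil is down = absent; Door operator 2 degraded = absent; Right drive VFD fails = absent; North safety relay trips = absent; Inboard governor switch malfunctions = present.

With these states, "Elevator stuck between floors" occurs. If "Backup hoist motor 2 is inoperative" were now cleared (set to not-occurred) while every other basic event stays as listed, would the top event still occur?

Counterfactual: set "Backup hoist motor 2 is inoperative" to not occurred.
Brake release inoperative [OR]: Door operator degraded=not, #2 door interlock offline=not, #1 hoist motor lost=not → no input occurs → does not occur.
Drive chain unavailable [AND]: Leveling sensor is inoperative=not, North safety relay trips=not → not all inputs occur → does not occur.
Controller branch lost [OR]: Secondary main contactor is inoperative=not, Emergency encoder faulted=not → no input occurs → does not occur.
Door loop lost [AND]: Brake coil is down=not, Right drive VFD fails=not, Controller branch lost=not → not all inputs occur → does not occur.
Leveling path fails [OR]: Upper door interlock 2 is inoperative=not, Backup hoist motor 2 is inoperative=not, Leveling sensor 2 faulted=not → no input occurs → does not occur.
Safety circuit fails [AND]: Door operator 2 degraded=not, Leveling path fails=not → not all inputs occur → does not occur.
Brake release 2 unavailable [OR]: Inboard governor switch malfunctions=occurs, Safety circuit fails=not → at least one input occurs → occurs.
Drive chain 2 down [OR]: Brake release 2 unavailable=occurs, Redundant safety relay 2 fails=not, B brake coil 2 lost=not, A drive VFD 2 is inoperative=not → at least one input occurs → occurs.
Elevator stuck between floors [OR]: Brake release inoperative=not, Drive chain unavailable=not, Door loop lost=not, Drive chain 2 down=occurs → at least one input occurs → occurs.

Yes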